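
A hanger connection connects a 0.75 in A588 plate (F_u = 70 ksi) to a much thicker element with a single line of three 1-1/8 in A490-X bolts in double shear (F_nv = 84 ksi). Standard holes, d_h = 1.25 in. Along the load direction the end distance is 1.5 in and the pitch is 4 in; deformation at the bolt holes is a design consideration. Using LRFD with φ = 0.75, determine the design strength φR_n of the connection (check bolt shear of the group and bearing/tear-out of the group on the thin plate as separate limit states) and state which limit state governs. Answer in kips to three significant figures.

Bolt shear: A_b = π·1.125²/4 = 0.994 in²; R_n = 84 × 0.994 × 3 × 2 = 501 kips → 0.75 × 501 = 376 kips.
Bearing (1.2 l_c t F_u ≤ 2.4 d t F_u): upper limit = 2.4·1.125·0.75·70 = 141.8 kips.
  Edge l_c = 1.5 − 1.25/2 = 0.875 → r_n = 55.13 kips; interior l_c = 4 − 1.25 = 2.75 → r_n = 141.8 kips.
  R_n,bearing = 1·55.13 + 2·141.8 = 338.6 kips → 0.75 × 338.6 = 254 kips.
Bearing governs: 254 kips.

254 kips (bearing governs)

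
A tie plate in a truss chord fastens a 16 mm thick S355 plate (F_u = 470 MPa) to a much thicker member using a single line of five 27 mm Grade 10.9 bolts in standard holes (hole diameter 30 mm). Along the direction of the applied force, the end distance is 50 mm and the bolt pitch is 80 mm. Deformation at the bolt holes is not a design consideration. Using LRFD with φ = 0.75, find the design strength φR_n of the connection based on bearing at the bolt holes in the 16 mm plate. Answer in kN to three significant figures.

1990 kN

Per bolt r_n = 1.5 l_c t F_u ≤ 3.0 d t F_u; upper limit = 3.0 × 27 × 16 × 470 / 1000 = 609.1 kN.
Edge bolt: l_c = 50 − 30/2 = 35 mm → 1.5 × 35 × 16 × 470 / 1000 = 394.8 → r_n = 394.8 kN.
Interior bolts: l_c = 80 − 30 = 50 mm → 1.5 × 50 × 16 × 470 / 1000 = 564 → r_n = 564 kN.
R_n = 1 × 394.8 + 4 × 564 = 2651 kN.
Design strength φR_n = 0.75 × 2651 = 1990 kN.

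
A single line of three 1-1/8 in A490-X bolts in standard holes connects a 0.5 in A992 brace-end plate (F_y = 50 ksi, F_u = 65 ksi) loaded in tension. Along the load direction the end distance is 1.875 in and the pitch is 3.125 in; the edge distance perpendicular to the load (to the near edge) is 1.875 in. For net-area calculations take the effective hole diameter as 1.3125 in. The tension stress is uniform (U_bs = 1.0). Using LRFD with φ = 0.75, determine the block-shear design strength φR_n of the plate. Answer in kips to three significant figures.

101 kips

Shear plane L_v = 1.875 + 2·3.125 = 8.125 in; A_gv = 8.125 × 0.5 = 4.062 in².
A_nv = (8.125 − 2.5·1.3125) × 0.5 = 2.422 in².
A_nt = (1.875 − 0.5·1.3125) × 0.5 = 0.6094 in².
0.6 F_u A_nv = 94.45 kips; 0.6 F_y A_gv = 121.9 kips → shear rupture governs the shear term.
R_n = 94.45 + 1.0 × 65 × 0.6094 = 134.1 kips.
Design strength φR_n = 0.75 × 134.1 = 101 kips.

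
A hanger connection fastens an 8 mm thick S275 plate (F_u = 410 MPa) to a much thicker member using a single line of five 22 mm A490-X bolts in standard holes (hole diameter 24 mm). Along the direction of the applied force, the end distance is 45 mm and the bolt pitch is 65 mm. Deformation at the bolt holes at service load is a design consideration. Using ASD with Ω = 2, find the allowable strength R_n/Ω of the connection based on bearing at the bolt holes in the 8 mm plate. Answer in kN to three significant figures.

Per bolt r_n = 1.2 l_c t F_u ≤ 2.4 d t F_u; upper limit = 2.4 × 22 × 8 × 410 / 1000 = 173.2 kN.
Edge bolt: l_c = 45 − 24/2 = 33 mm → 1.2 × 33 × 8 × 410 / 1000 = 129.9 → r_n = 129.9 kN.
Interior bolts: l_c = 65 − 24 = 41 mm → 1.2 × 41 × 8 × 410 / 1000 = 161.4 → r_n = 161.4 kN.
R_n = 1 × 129.9 + 4 × 161.4 = 775.4 kN.
Allowable strength R_n/Ω = 775.4 / 2 = 388 kN.

388 kN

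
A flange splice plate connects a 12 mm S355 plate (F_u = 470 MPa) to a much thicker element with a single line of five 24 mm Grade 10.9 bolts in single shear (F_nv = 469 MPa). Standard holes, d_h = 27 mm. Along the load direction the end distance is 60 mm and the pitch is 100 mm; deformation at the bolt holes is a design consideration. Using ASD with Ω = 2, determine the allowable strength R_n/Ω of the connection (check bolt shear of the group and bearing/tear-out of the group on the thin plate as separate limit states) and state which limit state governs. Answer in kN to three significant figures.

530 kN (bolt shear governs)

Bolt shear: A_b = π·24²/4 = 452.4 mm²; R_n = 469 × 452.4 × 5 × 1 / 1000 = 1061 kN → 1061 / 2 = 530 kN.
Bearing (1.2 l_c t F_u ≤ 2.4 d t F_u): upper limit = 2.4·24·12·470 / 1000 = 324.9 kN.
  Edge l_c = 60 − 27/2 = 46.5 → r_n = 314.7 kN; interior l_c = 100 − 27 = 73 → r_n = 324.9 kN.
  R_n,bearing = 1·314.7 + 4·324.9 = 1614 kN → 1614 / 2 = 807 kN.
Bolt shear governs: 530 kN.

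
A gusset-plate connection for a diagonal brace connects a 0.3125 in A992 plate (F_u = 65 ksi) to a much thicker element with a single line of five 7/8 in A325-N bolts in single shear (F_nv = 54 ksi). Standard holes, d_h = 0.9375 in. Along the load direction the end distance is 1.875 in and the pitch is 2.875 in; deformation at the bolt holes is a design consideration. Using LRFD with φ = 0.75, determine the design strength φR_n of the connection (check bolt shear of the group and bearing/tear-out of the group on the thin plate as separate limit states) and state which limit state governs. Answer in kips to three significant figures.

Bolt shear: A_b = π·0.875²/4 = 0.6013 in²; R_n = 54 × 0.6013 × 5 × 1 = 162.4 kips → 0.75 × 162.4 = 122 kips.
Bearing (1.2 l_c t F_u ≤ 2.4 d t F_u): upper limit = 2.4·0.875·0.3125·65 = 42.66 kips.
  Edge l_c = 1.875 − 0.9375/2 = 1.406 → r_n = 34.28 kips; interior l_c = 2.875 − 0.9375 = 1.938 → r_n = 42.66 kips.
  R_n,bearing = 1·34.28 + 4·42.66 = 204.9 kips → 0.75 × 204.9 = 154 kips.
Bolt shear governs: 122 kips.

122 kips (bolt shear governs)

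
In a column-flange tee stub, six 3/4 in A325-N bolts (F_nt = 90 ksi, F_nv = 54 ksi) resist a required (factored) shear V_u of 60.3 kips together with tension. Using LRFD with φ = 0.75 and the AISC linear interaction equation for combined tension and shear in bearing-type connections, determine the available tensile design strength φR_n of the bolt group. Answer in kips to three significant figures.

A_b = π·0.75²/4 = 0.4418 in²; f_rv = 60.3 / (6 × 0.4418) = 22.75 ksi.
F'_nt = 1.3 F_nt − (F_nt / φF_nv) f_rv = 1.3·90 − (90/(0.75·54))·22.75 = 66.45 ksi, capped at F_nt → F'_nt = 66.45 ksi.
R_n = F'_nt · A_b · n = 66.45 × 0.4418 × 6 = 176.1 kips.
Design strength φR_n = 0.75 × 176.1 = 132 kips.

132 kips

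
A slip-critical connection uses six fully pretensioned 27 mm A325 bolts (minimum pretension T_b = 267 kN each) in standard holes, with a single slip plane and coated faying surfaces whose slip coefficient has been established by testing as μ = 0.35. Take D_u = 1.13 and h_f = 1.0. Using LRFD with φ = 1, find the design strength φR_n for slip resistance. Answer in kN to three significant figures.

R_n = μ · D_u · h_f · T_b · n_s · n_b = 0.35 × 1.13 × 1.0 × 267 × 1 × 6 = 633.6 kN.
Design strength φR_n = 1 × 633.6 = 634 kN.

634 kN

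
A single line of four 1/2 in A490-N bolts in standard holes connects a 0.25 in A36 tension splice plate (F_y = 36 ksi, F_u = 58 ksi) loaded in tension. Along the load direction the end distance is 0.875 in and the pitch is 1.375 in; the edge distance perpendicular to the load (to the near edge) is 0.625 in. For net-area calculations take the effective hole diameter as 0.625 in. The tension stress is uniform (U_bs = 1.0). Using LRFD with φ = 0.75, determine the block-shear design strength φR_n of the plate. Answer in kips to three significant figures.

21.7 kips

Shear plane L_v = 0.875 + 3·1.375 = 5 in; A_gv = 5 × 0.25 = 1.25 in².
A_nv = (5 − 3.5·0.625) × 0.25 = 0.7031 in².
A_nt = (0.625 − 0.5·0.625) × 0.25 = 0.07812 in².
0.6 F_u A_nv = 24.47 kips; 0.6 F_y A_gv = 27 kips → shear rupture governs the shear term.
R_n = 24.47 + 1.0 × 58 × 0.07812 = 29 kips.
Design strength φR_n = 0.75 × 29 = 21.7 kips.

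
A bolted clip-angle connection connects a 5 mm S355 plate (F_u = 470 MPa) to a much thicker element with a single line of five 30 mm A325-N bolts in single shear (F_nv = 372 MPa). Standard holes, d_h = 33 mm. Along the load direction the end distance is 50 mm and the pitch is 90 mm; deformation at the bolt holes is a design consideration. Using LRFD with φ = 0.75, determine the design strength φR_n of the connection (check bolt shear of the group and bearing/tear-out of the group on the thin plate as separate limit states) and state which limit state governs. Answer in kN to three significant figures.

553 kN (bearing governs)

Bolt shear: A_b = π·30²/4 = 706.9 mm²; R_n = 372 × 706.9 × 5 × 1 / 1000 = 1315 kN → 0.75 × 1315 = 986 kN.
Bearing (1.2 l_c t F_u ≤ 2.4 d t F_u): upper limit = 2.4·30·5·470 / 1000 = 169.2 kN.
  Edge l_c = 50 − 33/2 = 33.5 → r_n = 94.47 kN; interior l_c = 90 − 33 = 57 → r_n = 160.7 kN.
  R_n,bearing = 1·94.47 + 4·160.7 = 737.4 kN → 0.75 × 737.4 = 553 kN.
Bearing governs: 553 kN.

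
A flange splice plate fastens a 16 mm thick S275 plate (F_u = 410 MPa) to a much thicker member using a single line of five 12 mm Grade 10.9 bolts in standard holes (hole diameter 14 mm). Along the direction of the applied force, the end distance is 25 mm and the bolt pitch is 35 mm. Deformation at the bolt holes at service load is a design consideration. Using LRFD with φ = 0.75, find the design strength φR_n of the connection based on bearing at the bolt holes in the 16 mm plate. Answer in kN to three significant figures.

602 kN

Per bolt r_n = 1.2 l_c t F_u ≤ 2.4 d t F_u; upper limit = 2.4 × 12 × 16 × 410 / 1000 = 188.9 kN.
Edge bolt: l_c = 25 − 14/2 = 18 mm → 1.2 × 18 × 16 × 410 / 1000 = 141.7 → r_n = 141.7 kN.
Interior bolts: l_c = 35 − 14 = 21 mm → 1.2 × 21 × 16 × 410 / 1000 = 165.3 → r_n = 165.3 kN.
R_n = 1 × 141.7 + 4 × 165.3 = 802.9 kN.
Design strength φR_n = 0.75 × 802.9 = 602 kN.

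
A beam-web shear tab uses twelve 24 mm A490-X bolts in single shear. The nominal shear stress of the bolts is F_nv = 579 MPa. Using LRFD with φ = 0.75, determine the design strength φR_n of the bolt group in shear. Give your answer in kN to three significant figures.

2360 kN

A_b = π × 24² / 4 = 452.4 mm².
R_n = F_nv · A_b · n · n_s = 579 × 452.4 × 12 × 1 / 1000 = 3143 kN.
Design strength φR_n = 0.75 × 3143 = 2360 kN.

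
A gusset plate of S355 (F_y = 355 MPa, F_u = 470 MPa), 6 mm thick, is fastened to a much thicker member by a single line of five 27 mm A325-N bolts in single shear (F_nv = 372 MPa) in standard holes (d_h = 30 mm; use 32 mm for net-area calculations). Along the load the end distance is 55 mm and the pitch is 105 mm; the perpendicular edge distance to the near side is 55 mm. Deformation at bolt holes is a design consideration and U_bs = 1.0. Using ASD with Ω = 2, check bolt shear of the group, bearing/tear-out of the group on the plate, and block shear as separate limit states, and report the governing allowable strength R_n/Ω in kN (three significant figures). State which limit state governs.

Bolt shear: A_b = π·27²/4 = 572.6 mm²; R_n = 372 × 572.6 × 5 × 1 / 1000 = 1065 kN → 1065 / 2 = 532 kN.
Bearing: edge l_c = 40, r_n = 135.4 kN; interior l_c = 75, r_n = 182.7 kN; R_n = 135.4 + 4·182.7 = 866.3 kN → 433 kN.
Block shear: A_gv = 2850, A_nv = 1986, A_nt = 234 mm²; R_n = min(0.6F_uA_nv, 0.6F_yA_gv) + U_bs·F_u·A_nt = 670 kN → 335 kN.
Block shear governs: 335 kN.

335 kN (block shear governs)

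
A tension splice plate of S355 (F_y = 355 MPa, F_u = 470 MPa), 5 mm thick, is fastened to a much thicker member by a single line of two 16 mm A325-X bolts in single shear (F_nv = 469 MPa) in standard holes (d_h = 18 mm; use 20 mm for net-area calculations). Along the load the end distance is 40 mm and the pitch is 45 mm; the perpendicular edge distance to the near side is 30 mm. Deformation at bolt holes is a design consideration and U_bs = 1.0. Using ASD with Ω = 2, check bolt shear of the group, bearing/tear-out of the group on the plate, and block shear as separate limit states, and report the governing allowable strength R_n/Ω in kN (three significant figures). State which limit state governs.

62.3 kN (block shear governs)

Bolt shear: A_b = π·16²/4 = 201.1 mm²; R_n = 469 × 201.1 × 2 × 1 / 1000 = 188.6 kN → 188.6 / 2 = 94.3 kN.
Bearing: edge l_c = 31, r_n = 87.42 kN; interior l_c = 27, r_n = 76.14 kN; R_n = 87.42 + 1·76.14 = 163.6 kN → 81.8 kN.
Block shear: A_gv = 425, A_nv = 275, A_nt = 100 mm²; R_n = min(0.6F_uA_nv, 0.6F_yA_gv) + U_bs·F_u·A_nt = 124.5 kN → 62.3 kN.
Block shear governs: 62.3 kN.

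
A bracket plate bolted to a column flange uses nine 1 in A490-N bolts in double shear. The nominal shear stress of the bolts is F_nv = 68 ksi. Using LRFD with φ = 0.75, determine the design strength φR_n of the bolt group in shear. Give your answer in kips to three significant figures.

721 kips

A_b = π × 1² / 4 = 0.7854 in².
R_n = F_nv · A_b · n · n_s = 68 × 0.7854 × 9 × 2 = 961.3 kips.
Design strength φR_n = 0.75 × 961.3 = 721 kips.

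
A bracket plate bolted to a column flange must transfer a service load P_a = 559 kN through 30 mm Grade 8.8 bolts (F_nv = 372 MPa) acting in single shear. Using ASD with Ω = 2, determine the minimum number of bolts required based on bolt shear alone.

A_b = π·30²/4 = 706.9 mm².
Per-bolt allowable strength R_n/Ω = 372 × 706.9 × 1 / 1000 / 2 = 131.5 kN.
n ≥ 559 / 131.5 = 4.252 → use 5 bolts.

5 bolts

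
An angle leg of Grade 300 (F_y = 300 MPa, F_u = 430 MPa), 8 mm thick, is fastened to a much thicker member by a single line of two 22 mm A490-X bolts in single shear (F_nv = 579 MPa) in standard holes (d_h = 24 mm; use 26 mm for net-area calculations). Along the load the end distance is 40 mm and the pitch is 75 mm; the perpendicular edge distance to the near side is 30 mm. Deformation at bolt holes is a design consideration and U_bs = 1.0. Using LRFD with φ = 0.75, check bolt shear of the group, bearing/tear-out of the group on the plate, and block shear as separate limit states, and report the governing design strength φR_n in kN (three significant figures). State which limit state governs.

Bolt shear: A_b = π·22²/4 = 380.1 mm²; R_n = 579 × 380.1 × 2 × 1 / 1000 = 440.2 kN → 0.75 × 440.2 = 330 kN.
Bearing: edge l_c = 28, r_n = 115.6 kN; interior l_c = 51, r_n = 181.6 kN; R_n = 115.6 + 1·181.6 = 297.2 kN → 223 kN.
Block shear: A_gv = 920, A_nv = 608, A_nt = 136 mm²; R_n = min(0.6F_uA_nv, 0.6F_yA_gv) + U_bs·F_u·A_nt = 215.3 kN → 162 kN.
Block shear governs: 162 kN.

162 kN (block shear governs)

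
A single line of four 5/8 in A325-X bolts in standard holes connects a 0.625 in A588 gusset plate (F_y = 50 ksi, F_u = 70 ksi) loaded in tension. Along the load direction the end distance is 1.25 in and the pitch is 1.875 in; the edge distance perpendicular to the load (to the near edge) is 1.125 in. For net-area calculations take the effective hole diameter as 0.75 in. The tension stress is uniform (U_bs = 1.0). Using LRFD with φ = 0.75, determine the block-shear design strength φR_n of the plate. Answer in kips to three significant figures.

108 kips

Shear plane L_v = 1.25 + 3·1.875 = 6.875 in; A_gv = 6.875 × 0.625 = 4.297 in².
A_nv = (6.875 − 3.5·0.75) × 0.625 = 2.656 in².
A_nt = (1.125 − 0.5·0.75) × 0.625 = 0.4688 in².
0.6 F_u A_nv = 111.6 kips; 0.6 F_y A_gv = 128.9 kips → shear rupture governs the shear term.
R_n = 111.6 + 1.0 × 70 × 0.4688 = 144.4 kips.
Design strength φR_n = 0.75 × 144.4 = 108 kips.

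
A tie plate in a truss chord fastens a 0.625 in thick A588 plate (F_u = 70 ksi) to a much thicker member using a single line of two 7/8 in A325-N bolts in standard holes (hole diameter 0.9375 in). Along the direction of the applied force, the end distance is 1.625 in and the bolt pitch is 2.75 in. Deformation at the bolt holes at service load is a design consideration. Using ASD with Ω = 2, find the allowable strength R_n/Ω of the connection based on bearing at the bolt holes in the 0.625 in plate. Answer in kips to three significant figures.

Per bolt r_n = 1.2 l_c t F_u ≤ 2.4 d t F_u; upper limit = 2.4 × 0.875 × 0.625 × 70 = 91.88 kips.
Edge bolt: l_c = 1.625 − 0.9375/2 = 1.156 in → 1.2 × 1.156 × 0.625 × 70 = 60.7 → r_n = 60.7 kips.
Interior bolts: l_c = 2.75 − 0.9375 = 1.812 in → 1.2 × 1.812 × 0.625 × 70 = 95.16 → r_n = 91.88 kips.
R_n = 1 × 60.7 + 1 × 91.88 = 152.6 kips.
Allowable strength R_n/Ω = 152.6 / 2 = 76.3 kips.

76.3 kips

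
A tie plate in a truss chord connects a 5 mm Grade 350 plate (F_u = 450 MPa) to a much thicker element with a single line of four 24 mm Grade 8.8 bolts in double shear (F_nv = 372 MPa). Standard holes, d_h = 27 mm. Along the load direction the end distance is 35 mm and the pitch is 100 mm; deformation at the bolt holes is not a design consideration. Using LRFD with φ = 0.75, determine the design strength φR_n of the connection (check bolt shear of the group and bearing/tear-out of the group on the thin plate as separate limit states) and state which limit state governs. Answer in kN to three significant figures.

Bolt shear: A_b = π·24²/4 = 452.4 mm²; R_n = 372 × 452.4 × 4 × 2 / 1000 = 1346 kN → 0.75 × 1346 = 1010 kN.
Bearing (1.5 l_c t F_u ≤ 3.0 d t F_u): upper limit = 3.0·24·5·450 / 1000 = 162 kN.
  Edge l_c = 35 − 27/2 = 21.5 → r_n = 72.56 kN; interior l_c = 100 − 27 = 73 → r_n = 162 kN.
  R_n,bearing = 1·72.56 + 3·162 = 558.6 kN → 0.75 × 558.6 = 419 kN.
Bearing governs: 419 kN.

419 kN (bearing governs)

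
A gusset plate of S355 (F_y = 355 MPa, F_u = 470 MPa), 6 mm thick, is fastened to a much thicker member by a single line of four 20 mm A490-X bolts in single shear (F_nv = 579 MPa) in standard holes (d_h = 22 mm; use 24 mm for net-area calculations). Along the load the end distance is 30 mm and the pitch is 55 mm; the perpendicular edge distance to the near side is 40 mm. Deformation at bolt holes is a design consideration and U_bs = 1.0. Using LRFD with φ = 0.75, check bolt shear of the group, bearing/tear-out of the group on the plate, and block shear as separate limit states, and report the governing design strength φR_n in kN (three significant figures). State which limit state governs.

Bolt shear: A_b = π·20²/4 = 314.2 mm²; R_n = 579 × 314.2 × 4 × 1 / 1000 = 727.6 kN → 0.75 × 727.6 = 546 kN.
Bearing: edge l_c = 19, r_n = 64.3 kN; interior l_c = 33, r_n = 111.7 kN; R_n = 64.3 + 3·111.7 = 399.3 kN → 299 kN.
Block shear: A_gv = 1170, A_nv = 666, A_nt = 168 mm²; R_n = min(0.6F_uA_nv, 0.6F_yA_gv) + U_bs·F_u·A_nt = 266.8 kN → 200 kN.
Block shear governs: 200 kN.

200 kN (block shear governs)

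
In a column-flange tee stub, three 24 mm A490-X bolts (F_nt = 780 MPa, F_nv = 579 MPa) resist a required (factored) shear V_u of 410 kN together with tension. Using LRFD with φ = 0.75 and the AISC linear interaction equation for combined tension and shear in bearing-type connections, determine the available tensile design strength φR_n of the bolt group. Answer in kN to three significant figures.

480 kN

A_b = π·24²/4 = 452.4 mm²; f_rv = 410 × 1000 / (3 × 452.4) = 302.1 MPa.
F'_nt = 1.3 F_nt − (F_nt / φF_nv) f_rv = 1.3·780 − (780/(0.75·579))·302.1 = 471.4 MPa, capped at F_nt → F'_nt = 471.4 MPa.
R_n = F'_nt · A_b · n = 471.4 × 452.4 × 3 / 1000 = 639.7 kN.
Design strength φR_n = 0.75 × 639.7 = 480 kN.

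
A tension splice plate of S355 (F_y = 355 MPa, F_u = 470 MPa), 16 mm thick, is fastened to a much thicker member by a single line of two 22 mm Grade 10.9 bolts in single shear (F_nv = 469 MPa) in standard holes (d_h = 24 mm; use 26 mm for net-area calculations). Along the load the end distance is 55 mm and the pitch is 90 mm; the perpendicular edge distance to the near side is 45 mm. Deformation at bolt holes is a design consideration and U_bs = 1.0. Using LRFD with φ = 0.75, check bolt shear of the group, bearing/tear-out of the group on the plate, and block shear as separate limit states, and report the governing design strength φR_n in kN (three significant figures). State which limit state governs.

Bolt shear: A_b = π·22²/4 = 380.1 mm²; R_n = 469 × 380.1 × 2 × 1 / 1000 = 356.6 kN → 0.75 × 356.6 = 267 kN.
Bearing: edge l_c = 43, r_n = 388 kN; interior l_c = 66, r_n = 397.1 kN; R_n = 388 + 1·397.1 = 785.1 kN → 589 kN.
Block shear: A_gv = 2320, A_nv = 1696, A_nt = 512 mm²; R_n = min(0.6F_uA_nv, 0.6F_yA_gv) + U_bs·F_u·A_nt = 718.9 kN → 539 kN.
Bolt shear governs: 267 kN.

267 kN (bolt shear governs)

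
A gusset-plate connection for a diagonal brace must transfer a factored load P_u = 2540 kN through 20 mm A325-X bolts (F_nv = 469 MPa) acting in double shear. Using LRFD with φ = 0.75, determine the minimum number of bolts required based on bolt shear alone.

12 bolts

A_b = π·20²/4 = 314.2 mm².
Per-bolt design strength φR_n = 0.75 × 469 × 314.2 × 2 / 1000 = 221 kN.
n ≥ 2540 / 221 = 11.49 → use 12 bolts.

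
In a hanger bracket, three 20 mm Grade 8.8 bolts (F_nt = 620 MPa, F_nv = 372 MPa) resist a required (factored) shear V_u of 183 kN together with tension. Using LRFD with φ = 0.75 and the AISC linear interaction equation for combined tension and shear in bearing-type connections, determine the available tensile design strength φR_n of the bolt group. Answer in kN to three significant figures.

265 kN

A_b = π·20²/4 = 314.2 mm²; f_rv = 183 × 1000 / (3 × 314.2) = 194.2 MPa.
F'_nt = 1.3 F_nt − (F_nt / φF_nv) f_rv = 1.3·620 − (620/(0.75·372))·194.2 = 374.5 MPa, capped at F_nt → F'_nt = 374.5 MPa.
R_n = F'_nt · A_b · n = 374.5 × 314.2 × 3 / 1000 = 353 kN.
Design strength φR_n = 0.75 × 353 = 265 kN.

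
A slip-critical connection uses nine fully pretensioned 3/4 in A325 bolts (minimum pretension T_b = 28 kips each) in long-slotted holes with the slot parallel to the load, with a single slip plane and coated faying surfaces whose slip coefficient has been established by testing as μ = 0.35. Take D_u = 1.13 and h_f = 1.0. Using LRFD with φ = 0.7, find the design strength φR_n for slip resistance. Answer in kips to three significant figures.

R_n = μ · D_u · h_f · T_b · n_s · n_b = 0.35 × 1.13 × 1.0 × 28 × 1 × 9 = 99.67 kips.
Design strength φR_n = 0.7 × 99.67 = 69.8 kips.

69.8 kips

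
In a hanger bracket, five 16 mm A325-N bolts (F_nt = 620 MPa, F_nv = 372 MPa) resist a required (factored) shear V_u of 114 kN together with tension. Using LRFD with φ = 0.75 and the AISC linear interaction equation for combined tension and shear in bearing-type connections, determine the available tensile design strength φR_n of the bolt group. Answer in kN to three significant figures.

A_b = π·16²/4 = 201.1 mm²; f_rv = 114 × 1000 / (5 × 201.1) = 113.4 MPa.
F'_nt = 1.3 F_nt − (F_nt / φF_nv) f_rv = 1.3·620 − (620/(0.75·372))·113.4 = 554 MPa, capped at F_nt → F'_nt = 554 MPa.
R_n = F'_nt · A_b · n = 554 × 201.1 × 5 / 1000 = 556.9 kN.
Design strength φR_n = 0.75 × 556.9 = 418 kN.

418 kN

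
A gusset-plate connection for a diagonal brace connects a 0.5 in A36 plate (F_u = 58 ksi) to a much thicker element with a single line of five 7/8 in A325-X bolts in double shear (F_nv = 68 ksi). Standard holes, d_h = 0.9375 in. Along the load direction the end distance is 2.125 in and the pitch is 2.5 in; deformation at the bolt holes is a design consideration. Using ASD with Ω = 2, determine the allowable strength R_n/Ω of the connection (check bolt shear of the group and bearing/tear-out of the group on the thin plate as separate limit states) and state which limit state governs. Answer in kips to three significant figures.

Bolt shear: A_b = π·0.875²/4 = 0.6013 in²; R_n = 68 × 0.6013 × 5 × 2 = 408.9 kips → 408.9 / 2 = 204 kips.
Bearing (1.2 l_c t F_u ≤ 2.4 d t F_u): upper limit = 2.4·0.875·0.5·58 = 60.9 kips.
  Edge l_c = 2.125 − 0.9375/2 = 1.656 → r_n = 57.64 kips; interior l_c = 2.5 − 0.9375 = 1.562 → r_n = 54.38 kips.
  R_n,bearing = 1·57.64 + 4·54.38 = 275.1 kips → 275.1 / 2 = 138 kips.
Bearing governs: 138 kips.

138 kips (bearing governs)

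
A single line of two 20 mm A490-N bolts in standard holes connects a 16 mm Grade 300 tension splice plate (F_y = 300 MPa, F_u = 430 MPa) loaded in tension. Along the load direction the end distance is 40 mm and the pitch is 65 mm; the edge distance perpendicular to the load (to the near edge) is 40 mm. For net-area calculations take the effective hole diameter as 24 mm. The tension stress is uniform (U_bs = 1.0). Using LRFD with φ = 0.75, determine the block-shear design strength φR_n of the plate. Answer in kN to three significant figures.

358 kN

Shear plane L_v = 40 + 1·65 = 105 mm; A_gv = 105 × 16 = 1680 mm².
A_nv = (105 − 1.5·24) × 16 = 1104 mm².
A_nt = (40 − 0.5·24) × 16 = 448 mm².
0.6 F_u A_nv = 284.8 kN; 0.6 F_y A_gv = 302.4 kN → shear rupture governs the shear term.
R_n = 284.8 + 1.0 × 430 × 448 / 1000 = 477.5 kN.
Design strength φR_n = 0.75 × 477.5 = 358 kN.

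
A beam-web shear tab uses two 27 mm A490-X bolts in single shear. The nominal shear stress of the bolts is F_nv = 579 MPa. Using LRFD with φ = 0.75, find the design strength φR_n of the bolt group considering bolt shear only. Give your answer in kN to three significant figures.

A_b = π × 27² / 4 = 572.6 mm².
R_n = F_nv · A_b · n · n_s = 579 × 572.6 × 2 × 1 / 1000 = 663 kN.
Design strength φR_n = 0.75 × 663 = 497 kN.

497 kN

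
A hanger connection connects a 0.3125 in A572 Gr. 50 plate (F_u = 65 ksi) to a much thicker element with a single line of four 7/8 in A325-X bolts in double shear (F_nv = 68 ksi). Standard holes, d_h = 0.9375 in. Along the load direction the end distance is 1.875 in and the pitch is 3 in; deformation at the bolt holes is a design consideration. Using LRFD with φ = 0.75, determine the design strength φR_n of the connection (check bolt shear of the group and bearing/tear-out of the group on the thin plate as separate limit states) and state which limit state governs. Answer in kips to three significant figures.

122 kips (bearing governs)

Bolt shear: A_b = π·0.875²/4 = 0.6013 in²; R_n = 68 × 0.6013 × 4 × 2 = 327.1 kips → 0.75 × 327.1 = 245 kips.
Bearing (1.2 l_c t F_u ≤ 2.4 d t F_u): upper limit = 2.4·0.875·0.3125·65 = 42.66 kips.
  Edge l_c = 1.875 − 0.9375/2 = 1.406 → r_n = 34.28 kips; interior l_c = 3 − 0.9375 = 2.062 → r_n = 42.66 kips.
  R_n,bearing = 1·34.28 + 3·42.66 = 162.2 kips → 0.75 × 162.2 = 122 kips.
Bearing governs: 122 kips.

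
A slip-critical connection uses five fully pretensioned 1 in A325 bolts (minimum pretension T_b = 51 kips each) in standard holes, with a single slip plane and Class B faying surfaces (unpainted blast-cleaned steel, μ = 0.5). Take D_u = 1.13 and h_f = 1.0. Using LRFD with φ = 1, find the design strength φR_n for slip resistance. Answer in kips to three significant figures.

144 kips

R_n = μ · D_u · h_f · T_b · n_s · n_b = 0.5 × 1.13 × 1.0 × 51 × 1 × 5 = 144.1 kips.
Design strength φR_n = 1 × 144.1 = 144 kips.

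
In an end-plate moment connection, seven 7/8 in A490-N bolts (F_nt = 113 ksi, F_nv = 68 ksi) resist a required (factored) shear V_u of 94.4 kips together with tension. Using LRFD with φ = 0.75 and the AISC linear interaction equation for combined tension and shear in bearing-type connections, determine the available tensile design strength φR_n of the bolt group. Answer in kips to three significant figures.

307 kips

A_b = π·0.875²/4 = 0.6013 in²; f_rv = 94.4 / (7 × 0.6013) = 22.43 ksi.
F'_nt = 1.3 F_nt − (F_nt / φF_nv) f_rv = 1.3·113 − (113/(0.75·68))·22.43 = 97.21 ksi, capped at F_nt → F'_nt = 97.21 ksi.
R_n = F'_nt · A_b · n = 97.21 × 0.6013 × 7 = 409.2 kips.
Design strength φR_n = 0.75 × 409.2 = 307 kips.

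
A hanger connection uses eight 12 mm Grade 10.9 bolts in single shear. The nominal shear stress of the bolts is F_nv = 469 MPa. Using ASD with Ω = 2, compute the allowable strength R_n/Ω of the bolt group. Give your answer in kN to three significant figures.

A_b = π × 12² / 4 = 113.1 mm².
R_n = F_nv · A_b · n · n_s = 469 × 113.1 × 8 × 1 / 1000 = 424.3 kN.
Allowable strength R_n/Ω = 424.3 / 2 = 212 kN.

212 kN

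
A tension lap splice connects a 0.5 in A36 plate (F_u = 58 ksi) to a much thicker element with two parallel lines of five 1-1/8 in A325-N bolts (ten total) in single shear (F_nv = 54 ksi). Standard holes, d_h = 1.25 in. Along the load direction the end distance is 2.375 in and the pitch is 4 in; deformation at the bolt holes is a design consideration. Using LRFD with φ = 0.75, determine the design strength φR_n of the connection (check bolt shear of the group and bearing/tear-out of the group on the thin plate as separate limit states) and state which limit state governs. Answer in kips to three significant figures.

Bolt shear: A_b = π·1.125²/4 = 0.994 in²; R_n = 54 × 0.994 × 10 × 1 = 536.8 kips → 0.75 × 536.8 = 403 kips.
Bearing (1.2 l_c t F_u ≤ 2.4 d t F_u): upper limit = 2.4·1.125·0.5·58 = 78.3 kips.
  Edge l_c = 2.375 − 1.25/2 = 1.75 → r_n = 60.9 kips; interior l_c = 4 − 1.25 = 2.75 → r_n = 78.3 kips.
  R_n,bearing = 2·60.9 + 8·78.3 = 748.2 kips → 0.75 × 748.2 = 561 kips.
Bolt shear governs: 403 kips.

403 kips (bolt shear governs)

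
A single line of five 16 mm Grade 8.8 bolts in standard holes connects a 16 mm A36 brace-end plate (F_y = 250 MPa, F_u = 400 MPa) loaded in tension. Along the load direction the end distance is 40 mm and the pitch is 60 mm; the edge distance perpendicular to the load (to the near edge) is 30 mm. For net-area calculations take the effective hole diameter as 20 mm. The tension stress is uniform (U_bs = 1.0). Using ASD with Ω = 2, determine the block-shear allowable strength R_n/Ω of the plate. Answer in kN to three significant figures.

400 kN

Shear plane L_v = 40 + 4·60 = 280 mm; A_gv = 280 × 16 = 4480 mm².
A_nv = (280 − 4.5·20) × 16 = 3040 mm².
A_nt = (30 − 0.5·20) × 16 = 320 mm².
0.6 F_u A_nv = 729.6 kN; 0.6 F_y A_gv = 672 kN → shear yielding governs the shear term.
R_n = 672 + 1.0 × 400 × 320 / 1000 = 800 kN.
Allowable strength R_n/Ω = 800 / 2 = 400 kN.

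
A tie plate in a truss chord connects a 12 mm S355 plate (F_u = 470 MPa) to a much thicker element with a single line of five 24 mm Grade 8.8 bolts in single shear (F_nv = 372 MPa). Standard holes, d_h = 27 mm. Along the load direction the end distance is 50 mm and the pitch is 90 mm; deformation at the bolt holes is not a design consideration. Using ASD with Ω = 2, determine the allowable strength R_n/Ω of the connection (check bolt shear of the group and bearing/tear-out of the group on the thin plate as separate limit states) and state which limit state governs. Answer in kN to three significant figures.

421 kN (bolt shear governs)

Bolt shear: A_b = π·24²/4 = 452.4 mm²; R_n = 372 × 452.4 × 5 × 1 / 1000 = 841.4 kN → 841.4 / 2 = 421 kN.
Bearing (1.5 l_c t F_u ≤ 3.0 d t F_u): upper limit = 3.0·24·12·470 / 1000 = 406.1 kN.
  Edge l_c = 50 − 27/2 = 36.5 → r_n = 308.8 kN; interior l_c = 90 − 27 = 63 → r_n = 406.1 kN.
  R_n,bearing = 1·308.8 + 4·406.1 = 1933 kN → 1933 / 2 = 967 kN.
Bolt shear governs: 421 kN.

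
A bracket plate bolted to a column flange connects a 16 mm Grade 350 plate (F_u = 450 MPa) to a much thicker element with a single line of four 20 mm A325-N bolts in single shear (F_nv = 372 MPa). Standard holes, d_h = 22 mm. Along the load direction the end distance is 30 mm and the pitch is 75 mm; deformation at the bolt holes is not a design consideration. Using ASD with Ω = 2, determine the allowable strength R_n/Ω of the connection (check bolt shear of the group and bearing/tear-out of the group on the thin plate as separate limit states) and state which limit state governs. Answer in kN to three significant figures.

Bolt shear: A_b = π·20²/4 = 314.2 mm²; R_n = 372 × 314.2 × 4 × 1 / 1000 = 467.5 kN → 467.5 / 2 = 234 kN.
Bearing (1.5 l_c t F_u ≤ 3.0 d t F_u): upper limit = 3.0·20·16·450 / 1000 = 432 kN.
  Edge l_c = 30 − 22/2 = 19 → r_n = 205.2 kN; interior l_c = 75 − 22 = 53 → r_n = 432 kN.
  R_n,bearing = 1·205.2 + 3·432 = 1501 kN → 1501 / 2 = 751 kN.
Bolt shear governs: 234 kN.

234 kN (bolt shear governs)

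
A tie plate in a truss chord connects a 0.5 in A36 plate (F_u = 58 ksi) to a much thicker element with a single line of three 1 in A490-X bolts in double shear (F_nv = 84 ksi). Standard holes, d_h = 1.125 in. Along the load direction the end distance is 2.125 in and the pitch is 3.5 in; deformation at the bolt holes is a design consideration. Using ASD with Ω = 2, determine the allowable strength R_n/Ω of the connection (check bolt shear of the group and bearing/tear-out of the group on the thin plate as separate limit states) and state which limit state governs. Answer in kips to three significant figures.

Bolt shear: A_b = π·1²/4 = 0.7854 in²; R_n = 84 × 0.7854 × 3 × 2 = 395.8 kips → 395.8 / 2 = 198 kips.
Bearing (1.2 l_c t F_u ≤ 2.4 d t F_u): upper limit = 2.4·1·0.5·58 = 69.6 kips.
  Edge l_c = 2.125 − 1.125/2 = 1.562 → r_n = 54.38 kips; interior l_c = 3.5 − 1.125 = 2.375 → r_n = 69.6 kips.
  R_n,bearing = 1·54.38 + 2·69.6 = 193.6 kips → 193.6 / 2 = 96.8 kips.
Bearing governs: 96.8 kips.

96.8 kips (bearing governs)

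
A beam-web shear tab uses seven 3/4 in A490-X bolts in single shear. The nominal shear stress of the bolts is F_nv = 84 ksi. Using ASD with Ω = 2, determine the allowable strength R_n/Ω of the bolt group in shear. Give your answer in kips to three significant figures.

A_b = π × 0.75² / 4 = 0.4418 in².
R_n = F_nv · A_b · n · n_s = 84 × 0.4418 × 7 × 1 = 259.8 kips.
Allowable strength R_n/Ω = 259.8 / 2 = 130 kips.

130 kips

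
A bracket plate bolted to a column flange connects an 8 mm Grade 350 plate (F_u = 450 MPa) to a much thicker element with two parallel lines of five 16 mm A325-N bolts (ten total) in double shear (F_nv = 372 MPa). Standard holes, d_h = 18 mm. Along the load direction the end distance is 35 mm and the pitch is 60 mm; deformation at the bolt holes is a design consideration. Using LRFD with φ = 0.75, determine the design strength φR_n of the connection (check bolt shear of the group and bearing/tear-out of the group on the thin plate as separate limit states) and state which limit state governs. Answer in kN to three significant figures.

998 kN (bearing governs)

Bolt shear: A_b = π·16²/4 = 201.1 mm²; R_n = 372 × 201.1 × 10 × 2 / 1000 = 1496 kN → 0.75 × 1496 = 1120 kN.
Bearing (1.2 l_c t F_u ≤ 2.4 d t F_u): upper limit = 2.4·16·8·450 / 1000 = 138.2 kN.
  Edge l_c = 35 − 18/2 = 26 → r_n = 112.3 kN; interior l_c = 60 − 18 = 42 → r_n = 138.2 kN.
  R_n,bearing = 2·112.3 + 8·138.2 = 1331 kN → 0.75 × 1331 = 998 kN.
Bearing governs: 998 kN.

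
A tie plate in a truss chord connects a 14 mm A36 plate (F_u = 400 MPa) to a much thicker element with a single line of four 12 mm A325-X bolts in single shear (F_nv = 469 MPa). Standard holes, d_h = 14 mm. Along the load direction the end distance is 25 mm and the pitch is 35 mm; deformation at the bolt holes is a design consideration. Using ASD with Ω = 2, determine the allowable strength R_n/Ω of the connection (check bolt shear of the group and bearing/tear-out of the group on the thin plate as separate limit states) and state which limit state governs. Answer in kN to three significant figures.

Bolt shear: A_b = π·12²/4 = 113.1 mm²; R_n = 469 × 113.1 × 4 × 1 / 1000 = 212.2 kN → 212.2 / 2 = 106 kN.
Bearing (1.2 l_c t F_u ≤ 2.4 d t F_u): upper limit = 2.4·12·14·400 / 1000 = 161.3 kN.
  Edge l_c = 25 − 14/2 = 18 → r_n = 121 kN; interior l_c = 35 − 14 = 21 → r_n = 141.1 kN.
  R_n,bearing = 1·121 + 3·141.1 = 544.3 kN → 544.3 / 2 = 272 kN.
Bolt shear governs: 106 kN.

106 kN (bolt shear governs)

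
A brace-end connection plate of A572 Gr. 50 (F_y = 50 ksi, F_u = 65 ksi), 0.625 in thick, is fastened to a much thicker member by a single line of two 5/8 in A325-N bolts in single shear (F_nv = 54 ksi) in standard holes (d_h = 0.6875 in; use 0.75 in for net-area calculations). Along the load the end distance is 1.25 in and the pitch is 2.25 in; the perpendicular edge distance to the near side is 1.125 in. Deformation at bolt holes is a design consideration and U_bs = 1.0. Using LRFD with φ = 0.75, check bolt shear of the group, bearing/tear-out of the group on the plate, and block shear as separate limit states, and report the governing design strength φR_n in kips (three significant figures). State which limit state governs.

24.9 kips (bolt shear governs)

Bolt shear: A_b = π·0.625²/4 = 0.3068 in²; R_n = 54 × 0.3068 × 2 × 1 = 33.13 kips → 0.75 × 33.13 = 24.9 kips.
Bearing: edge l_c = 0.9062, r_n = 44.18 kips; interior l_c = 1.562, r_n = 60.94 kips; R_n = 44.18 + 1·60.94 = 105.1 kips → 78.8 kips.
Block shear: A_gv = 2.188, A_nv = 1.484, A_nt = 0.4688 in²; R_n = min(0.6F_uA_nv, 0.6F_yA_gv) + U_bs·F_u·A_nt = 88.36 kips → 66.3 kips.
Bolt shear governs: 24.9 kips.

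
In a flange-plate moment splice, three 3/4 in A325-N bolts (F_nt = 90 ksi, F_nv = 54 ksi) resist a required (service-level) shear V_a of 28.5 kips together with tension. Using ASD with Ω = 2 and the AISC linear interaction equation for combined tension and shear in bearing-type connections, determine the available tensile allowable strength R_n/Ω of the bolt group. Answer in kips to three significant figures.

30 kips

A_b = π·0.75²/4 = 0.4418 in²; f_rv = 28.5 / (3 × 0.4418) = 21.5 ksi.
F'_nt = 1.3 F_nt − (Ω F_nt / F_nv) f_rv = 1.3·90 − (2·90/54)·21.5 = 45.32 ksi, capped at F_nt → F'_nt = 45.32 ksi.
R_n = F'_nt · A_b · n = 45.32 × 0.4418 × 3 = 60.07 kips.
Allowable strength R_n/Ω = 60.07 / 2 = 30 kips.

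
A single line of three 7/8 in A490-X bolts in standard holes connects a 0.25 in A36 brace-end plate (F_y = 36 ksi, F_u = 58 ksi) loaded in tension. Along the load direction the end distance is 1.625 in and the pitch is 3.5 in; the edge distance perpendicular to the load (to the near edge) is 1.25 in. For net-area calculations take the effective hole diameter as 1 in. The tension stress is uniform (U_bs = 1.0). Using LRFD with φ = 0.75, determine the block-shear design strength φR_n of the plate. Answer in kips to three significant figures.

Shear plane L_v = 1.625 + 2·3.5 = 8.625 in; A_gv = 8.625 × 0.25 = 2.156 in².
A_nv = (8.625 − 2.5·1) × 0.25 = 1.531 in².
A_nt = (1.25 − 0.5·1) × 0.25 = 0.1875 in².
0.6 F_u A_nv = 53.29 kips; 0.6 F_y A_gv = 46.57 kips → shear yielding governs the shear term.
R_n = 46.57 + 1.0 × 58 × 0.1875 = 57.45 kips.
Design strength φR_n = 0.75 × 57.45 = 43.1 kips.

43.1 kips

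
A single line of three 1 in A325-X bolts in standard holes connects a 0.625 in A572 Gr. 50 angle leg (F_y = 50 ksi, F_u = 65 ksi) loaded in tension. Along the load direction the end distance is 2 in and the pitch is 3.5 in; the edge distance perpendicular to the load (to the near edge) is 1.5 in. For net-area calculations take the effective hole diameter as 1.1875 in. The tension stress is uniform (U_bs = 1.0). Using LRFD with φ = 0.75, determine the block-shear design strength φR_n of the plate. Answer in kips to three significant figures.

Shear plane L_v = 2 + 2·3.5 = 9 in; A_gv = 9 × 0.625 = 5.625 in².
A_nv = (9 − 2.5·1.1875) × 0.625 = 3.77 in².
A_nt = (1.5 − 0.5·1.1875) × 0.625 = 0.5664 in².
0.6 F_u A_nv = 147 kips; 0.6 F_y A_gv = 168.8 kips → shear rupture governs the shear term.
R_n = 147 + 1.0 × 65 × 0.5664 = 183.8 kips.
Design strength φR_n = 0.75 × 183.8 = 138 kips.

138 kips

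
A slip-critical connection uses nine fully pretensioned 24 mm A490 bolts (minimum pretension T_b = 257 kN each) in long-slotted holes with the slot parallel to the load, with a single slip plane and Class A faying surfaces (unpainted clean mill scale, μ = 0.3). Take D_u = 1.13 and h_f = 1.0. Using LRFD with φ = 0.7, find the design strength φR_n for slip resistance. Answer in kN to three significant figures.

R_n = μ · D_u · h_f · T_b · n_s · n_b = 0.3 × 1.13 × 1.0 × 257 × 1 × 9 = 784.1 kN.
Design strength φR_n = 0.7 × 784.1 = 549 kN.

549 kN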